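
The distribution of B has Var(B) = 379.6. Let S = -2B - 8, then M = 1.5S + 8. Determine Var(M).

Var(M) = 3416.4

Var(S) = (-2)²·379.6 = 1518.4.
Var(M) = 1.5²·1518.4 = 3416.4.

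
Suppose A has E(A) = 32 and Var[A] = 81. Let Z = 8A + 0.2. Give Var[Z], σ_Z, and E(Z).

Z = 8A + 0.2 is linear with a = 8, b = 0.2.
Var[Z] = a²·Var[A] = 8²·81 = 5184 (the additive constant 0.2 does not affect variance).
σ_A = √81 = 9.
σ_Z = |a|·σ_A = |8|·9 = 72.
E(Z) = a·E(A) + b = 8·32 + 0.2 = 256.2.

Var[Z] = 5184, σ_Z = 72, E(Z) = 256.2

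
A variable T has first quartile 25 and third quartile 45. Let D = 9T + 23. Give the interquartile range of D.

IQR of T = Q3 − Q1 = 45 − 25 = 20.
Under D = aT + b, IQR(D) = |a|·IQR(T) = |9|·20 = 180 (shifts cancel; spread scales by |a|).

IQR(D) = 180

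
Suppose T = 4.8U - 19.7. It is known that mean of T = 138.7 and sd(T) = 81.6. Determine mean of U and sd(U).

From T = 4.8U - 19.7: mean of T = a·mean of U + b, so mean of U = (mean of T − b)/a = (138.7 − (-19.7))/4.8 = 33.
sd(T) = |a|·sd(U), so sd(U) = 81.6/|4.8| = 17.

mean of U = 33, sd(U) = 17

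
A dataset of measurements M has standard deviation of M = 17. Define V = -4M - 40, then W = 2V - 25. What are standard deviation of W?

standard deviation of V = |-4|·17 = 68.
standard deviation of W = |2|·68 = 136.

standard deviation of W = 136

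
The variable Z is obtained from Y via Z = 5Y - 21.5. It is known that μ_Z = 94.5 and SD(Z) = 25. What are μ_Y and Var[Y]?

μ_Y = 23.2, Var[Y] = 25

From Z = 5Y - 21.5: μ_Z = a·μ_Y + b, so μ_Y = (μ_Z − b)/a = (94.5 − (-21.5))/5 = 23.2.
Var[Z] = 25² = 625.
Var[Z] = a²·Var[Y], so Var[Y] = 625/5² = 25.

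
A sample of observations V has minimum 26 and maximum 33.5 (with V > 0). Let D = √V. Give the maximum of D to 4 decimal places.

max(D) = 5.7879

√V is increasing on this domain, so max(D) comes from max(V) = 33.5: max(D) = √(33.5) ≈ 5.7879.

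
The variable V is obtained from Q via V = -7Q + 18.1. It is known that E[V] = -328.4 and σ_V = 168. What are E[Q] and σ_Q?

From V = -7Q + 18.1: E[V] = a·E[Q] + b, so E[Q] = (E[V] − b)/a = (-328.4 − 18.1)/(-7) = 49.5.
σ_V = |a|·σ_Q, so σ_Q = 168/|-7| = 24.

E[Q] = 49.5, σ_Q = 24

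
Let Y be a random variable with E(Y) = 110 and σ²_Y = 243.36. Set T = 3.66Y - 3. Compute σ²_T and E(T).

T = 3.66Y - 3 is linear with a = 3.66, b = -3.
σ²_T = a²·σ²_Y = 3.66²·243.36 = 3259.953216 (the additive constant -3 does not affect variance).
E(T) = a·E(Y) + b = 3.66·110 + (-3) = 399.6.

σ²_T = 3259.953216, E(T) = 399.6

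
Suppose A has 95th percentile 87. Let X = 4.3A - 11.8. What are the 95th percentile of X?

Since a = 4.3 > 0 the transformation is increasing, so the 95th percentile of X = a·(P_{95} of A) + b = 4.3·87 + (-11.8) = 362.3.

95th percentile of X = 362.3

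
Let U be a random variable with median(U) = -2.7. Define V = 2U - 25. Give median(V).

A linear map preserves order up to sign, so median(V) = a·median(U) + b = 2·(-2.7) + (-25) = -30.4.

median(V) = -30.4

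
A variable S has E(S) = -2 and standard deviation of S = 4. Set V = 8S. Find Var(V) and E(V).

Var(V) = 1024, E(V) = -16

V = 8S is linear with a = 8, b = 0.
Var(S) = 4² = 16.
Var(V) = a²·Var(S) = 8²·16 = 1024.
E(V) = a·E(S) + b = 8·(-2) = -16.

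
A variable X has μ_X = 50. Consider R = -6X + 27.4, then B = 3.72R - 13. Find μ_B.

μ_B = -1027.072

μ_R = (-6)·50 + 27.4 = -272.6.
μ_B = 3.72·(-272.6) + (-13) = -1027.072.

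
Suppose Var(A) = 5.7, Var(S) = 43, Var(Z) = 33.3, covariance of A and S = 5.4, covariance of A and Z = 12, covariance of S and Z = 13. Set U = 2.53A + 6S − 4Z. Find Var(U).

Var(U) = 1414.34913

Var(U) = a²·Var(A) + b²·Var(S) + c²·Var(Z) + 2ab·covariance of A and S + 2ac·covariance of A and Z + 2bc·covariance of S and Z, with a = 2.53, b = 6, c = -4.
= 36.48513 + 1548 + 532.8 + 163.944 + (-242.88) + (-624)
= 1414.34913.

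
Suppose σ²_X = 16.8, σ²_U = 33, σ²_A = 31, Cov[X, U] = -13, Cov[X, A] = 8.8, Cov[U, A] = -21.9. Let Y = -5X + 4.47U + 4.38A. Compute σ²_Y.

σ²_Y = a²·σ²_X + b²·σ²_U + c²·σ²_A + 2ab·Cov[X, U] + 2ac·Cov[X, A] + 2bc·Cov[U, A], with a = -5, b = 4.47, c = 4.38.
= 420 + 659.3697 + 594.7164 + 581.1 + (-385.44) + (-857.54268)
= 1012.20342.

σ²_Y = 1012.20342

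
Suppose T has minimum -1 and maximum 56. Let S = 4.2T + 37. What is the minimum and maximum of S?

a = 4.2 > 0, so min(S) = a·min(T)+b = 4.2·(-1) + 37 = 32.8 and max(S) = 4.2·56 + 37 = 272.2.

min(S) = 32.8, max(S) = 272.2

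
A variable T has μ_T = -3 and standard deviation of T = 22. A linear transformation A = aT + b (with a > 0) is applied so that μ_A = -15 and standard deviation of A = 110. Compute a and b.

a = 5, b = 0

standard deviation of A = a·standard deviation of T (a > 0), so a = 110/22 = 5.
μ_A = a·μ_T + b, so b = -15 − 5·(-3) = 0.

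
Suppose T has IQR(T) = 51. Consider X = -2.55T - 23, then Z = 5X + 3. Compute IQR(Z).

IQR(Z) = 650.25

IQR(X) = |-2.55|·51 = 130.05.
IQR(Z) = |5|·130.05 = 650.25.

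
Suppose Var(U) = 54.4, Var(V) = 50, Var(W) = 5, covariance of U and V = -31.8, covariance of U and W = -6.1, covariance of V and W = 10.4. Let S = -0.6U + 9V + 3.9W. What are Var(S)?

Var(S) = a²·Var(U) + b²·Var(V) + c²·Var(W) + 2ab·covariance of U and V + 2ac·covariance of U and W + 2bc·covariance of V and W, with a = -0.6, b = 9, c = 3.9.
= 19.584 + 4050 + 76.05 + 343.44 + 28.548 + 730.08
= 5247.702.

Var(S) = 5247.702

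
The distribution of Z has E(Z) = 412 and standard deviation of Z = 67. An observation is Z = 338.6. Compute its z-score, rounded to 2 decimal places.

z = -1.10

z = (Z − E(Z)) / standard deviation of Z = (338.6 − 412) / 67 ≈ -1.10.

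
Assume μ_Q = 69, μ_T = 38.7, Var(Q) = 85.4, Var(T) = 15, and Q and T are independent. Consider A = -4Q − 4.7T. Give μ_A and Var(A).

μ_A = -457.89, Var(A) = 1697.75

μ_A = (-4)·μ_Q + (-4.7)·μ_T = (-4)·69 + (-4.7)·38.7 = -457.89.
Var(A) = a²·Var(Q) + b²·Var(T) + 2ab·Cov(Q, T) with a = -4, b = -4.7.
Independence gives Cov(Q, T) = 0.
= (-4)²·85.4 + (-4.7)²·15 + 2·(-4)·(-4.7)·0
= 1366.4 + 331.35 + 0 = 1697.75.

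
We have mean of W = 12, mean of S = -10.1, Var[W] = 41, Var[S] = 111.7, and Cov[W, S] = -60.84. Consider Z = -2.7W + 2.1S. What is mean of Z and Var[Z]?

mean of Z = (-2.7)·mean of W + 2.1·mean of S = (-2.7)·12 + 2.1·(-10.1) = -53.61.
Var[Z] = a²·Var[W] + b²·Var[S] + 2ab·Cov[W, S] with a = -2.7, b = 2.1.
= (-2.7)²·41 + 2.1²·111.7 + 2·(-2.7)·2.1·(-60.84)
= 298.89 + 492.597 + 689.9256 = 1481.4126.

mean of Z = -53.61, Var[Z] = 1481.4126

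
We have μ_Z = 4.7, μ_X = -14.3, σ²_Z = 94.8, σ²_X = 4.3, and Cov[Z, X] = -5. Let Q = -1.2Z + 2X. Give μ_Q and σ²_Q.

μ_Q = (-1.2)·μ_Z + 2·μ_X = (-1.2)·4.7 + 2·(-14.3) = -34.24.
σ²_Q = a²·σ²_Z + b²·σ²_X + 2ab·Cov[Z, X] with a = -1.2, b = 2.
= (-1.2)²·94.8 + 2²·4.3 + 2·(-1.2)·2·(-5)
= 136.512 + 17.2 + 24 = 177.712.

μ_Q = -34.24, σ²_Q = 177.712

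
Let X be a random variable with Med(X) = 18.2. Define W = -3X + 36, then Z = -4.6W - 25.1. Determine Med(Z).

Med(W) = (-3)·18.2 + 36 = -18.6.
Med(Z) = (-4.6)·(-18.6) + (-25.1) = 60.46.

Med(Z) = 60.46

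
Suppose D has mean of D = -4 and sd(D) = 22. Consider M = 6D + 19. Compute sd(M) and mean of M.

M = 6D + 19 is linear with a = 6, b = 19.
sd(M) = |a|·sd(D) = |6|·22 = 132.
mean of M = a·mean of D + b = 6·(-4) + 19 = -5.

sd(M) = 132, mean of M = -5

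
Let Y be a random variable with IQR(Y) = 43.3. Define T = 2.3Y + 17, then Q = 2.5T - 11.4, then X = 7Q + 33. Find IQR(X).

IQR(X) = 1742.825

IQR(T) = |2.3|·43.3 = 99.59.
IQR(Q) = |2.5|·99.59 = 248.975.
IQR(X) = |7|·248.975 = 1742.825.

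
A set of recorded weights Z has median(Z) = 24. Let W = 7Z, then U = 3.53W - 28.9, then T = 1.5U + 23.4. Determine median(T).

median(T) = 869.61

median(W) = 7·24 = 168.
median(U) = 3.53·168 + (-28.9) = 564.14.
median(T) = 1.5·564.14 + 23.4 = 869.61.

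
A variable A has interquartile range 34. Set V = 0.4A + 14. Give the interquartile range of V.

Under V = aA + b, IQR(V) = |a|·IQR(A) = |0.4|·34 = 13.6 (shifts cancel; spread scales by |a|).

IQR(V) = 13.6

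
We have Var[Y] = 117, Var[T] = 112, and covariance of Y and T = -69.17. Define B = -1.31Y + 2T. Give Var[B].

Var[B] = 1011.2345

Var[B] = a²·Var[Y] + b²·Var[T] + 2ab·covariance of Y and T with a = -1.31, b = 2.
= (-1.31)²·117 + 2²·112 + 2·(-1.31)·2·(-69.17)
= 200.7837 + 448 + 362.4508 = 1011.2345.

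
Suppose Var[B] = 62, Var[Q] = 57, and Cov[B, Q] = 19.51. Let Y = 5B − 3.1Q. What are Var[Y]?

Var[Y] = 1492.96

Var[Y] = a²·Var[B] + b²·Var[Q] + 2ab·Cov[B, Q] with a = 5, b = -3.1.
= 5²·62 + (-3.1)²·57 + 2·5·(-3.1)·19.51
= 1550 + 547.77 + (-604.81) = 1492.96.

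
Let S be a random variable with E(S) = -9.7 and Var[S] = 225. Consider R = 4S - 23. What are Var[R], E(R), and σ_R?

Var[R] = 3600, E(R) = -61.8, σ_R = 60

R = 4S - 23 is linear with a = 4, b = -23.
Var[R] = a²·Var[S] = 4²·225 = 3600 (the additive constant -23 does not affect variance).
E(R) = a·E(S) + b = 4·(-9.7) + (-23) = -61.8.
σ_S = √225 = 15.
σ_R = |a|·σ_S = |4|·15 = 60.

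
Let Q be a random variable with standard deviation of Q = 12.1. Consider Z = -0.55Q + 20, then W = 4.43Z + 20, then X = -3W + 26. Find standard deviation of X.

standard deviation of Z = |-0.55|·12.1 = 6.655.
standard deviation of W = |4.43|·6.655 = 29.48165.
standard deviation of X = |-3|·29.48165 = 88.44495.

standard deviation of X = 88.44495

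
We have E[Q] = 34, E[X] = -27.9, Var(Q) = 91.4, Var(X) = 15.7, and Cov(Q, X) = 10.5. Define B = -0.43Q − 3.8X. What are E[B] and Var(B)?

E[B] = 91.4, Var(B) = 277.92186

E[B] = (-0.43)·E[Q] + (-3.8)·E[X] = (-0.43)·34 + (-3.8)·(-27.9) = 91.4.
Var(B) = a²·Var(Q) + b²·Var(X) + 2ab·Cov(Q, X) with a = -0.43, b = -3.8.
= (-0.43)²·91.4 + (-3.8)²·15.7 + 2·(-0.43)·(-3.8)·10.5
= 16.89986 + 226.708 + 34.314 = 277.92186.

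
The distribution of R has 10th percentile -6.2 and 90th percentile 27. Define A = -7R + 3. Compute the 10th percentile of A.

Since a = -7 < 0 the transformation is decreasing, reversing order: the 10th percentile of A corresponds to the 90th percentile of R.
So P_{10}(A) = a·P_{90}(R) + b = (-7)·27 + 3 = -186.

10th percentile of A = -186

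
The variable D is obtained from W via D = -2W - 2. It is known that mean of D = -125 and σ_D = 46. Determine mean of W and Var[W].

From D = -2W - 2: mean of D = a·mean of W + b, so mean of W = (mean of D − b)/a = (-125 − (-2))/(-2) = 61.5.
Var[D] = 46² = 2116.
Var[D] = a²·Var[W], so Var[W] = 2116/(-2)² = 529.

mean of W = 61.5, Var[W] = 529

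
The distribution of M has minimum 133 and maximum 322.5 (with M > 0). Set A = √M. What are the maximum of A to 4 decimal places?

√M is increasing on this domain, so max(A) comes from max(M) = 322.5: max(A) = √(322.5) ≈ 17.9583.

max(A) = 17.9583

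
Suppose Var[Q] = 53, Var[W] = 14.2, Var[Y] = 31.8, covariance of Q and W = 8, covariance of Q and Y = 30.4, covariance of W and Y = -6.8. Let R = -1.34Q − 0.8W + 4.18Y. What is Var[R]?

Var[R] = 381.95456

Var[R] = a²·Var[Q] + b²·Var[W] + c²·Var[Y] + 2ab·covariance of Q and W + 2ac·covariance of Q and Y + 2bc·covariance of W and Y, with a = -1.34, b = -0.8, c = 4.18.
= 95.1668 + 9.088 + 555.62232 + 17.152 + (-340.55296) + 45.4784
= 381.95456.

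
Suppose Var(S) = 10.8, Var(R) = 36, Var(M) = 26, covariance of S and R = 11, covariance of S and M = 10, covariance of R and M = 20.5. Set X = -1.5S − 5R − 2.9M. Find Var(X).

Var(X) = a²·Var(S) + b²·Var(R) + c²·Var(M) + 2ab·covariance of S and R + 2ac·covariance of S and M + 2bc·covariance of R and M, with a = -1.5, b = -5, c = -2.9.
= 24.3 + 900 + 218.66 + 165 + 87 + 594.5
= 1989.46.

Var(X) = 1989.46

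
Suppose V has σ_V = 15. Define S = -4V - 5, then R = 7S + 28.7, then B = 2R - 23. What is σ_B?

σ_S = |-4|·15 = 60.
σ_R = |7|·60 = 420.
σ_B = |2|·420 = 840.

σ_B = 840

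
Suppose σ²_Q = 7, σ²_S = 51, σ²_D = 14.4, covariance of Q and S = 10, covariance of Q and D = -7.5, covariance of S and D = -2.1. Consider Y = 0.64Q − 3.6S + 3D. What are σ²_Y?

σ²_Y = 763.9072

σ²_Y = a²·σ²_Q + b²·σ²_S + c²·σ²_D + 2ab·covariance of Q and S + 2ac·covariance of Q and D + 2bc·covariance of S and D, with a = 0.64, b = -3.6, c = 3.
= 2.8672 + 660.96 + 129.6 + (-46.08) + (-28.8) + 45.36
= 763.9072.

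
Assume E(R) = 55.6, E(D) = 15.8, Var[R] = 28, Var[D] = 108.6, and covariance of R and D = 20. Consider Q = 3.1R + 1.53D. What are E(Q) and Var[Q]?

E(Q) = 196.534, Var[Q] = 713.02174

E(Q) = 3.1·E(R) + 1.53·E(D) = 3.1·55.6 + 1.53·15.8 = 196.534.
Var[Q] = a²·Var[R] + b²·Var[D] + 2ab·covariance of R and D with a = 3.1, b = 1.53.
= 3.1²·28 + 1.53²·108.6 + 2·3.1·1.53·20
= 269.08 + 254.22174 + 189.72 = 713.02174.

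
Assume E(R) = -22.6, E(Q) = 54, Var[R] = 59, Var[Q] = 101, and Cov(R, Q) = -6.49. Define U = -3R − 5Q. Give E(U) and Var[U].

E(U) = -202.2, Var[U] = 2861.3

E(U) = (-3)·E(R) + (-5)·E(Q) = (-3)·(-22.6) + (-5)·54 = -202.2.
Var[U] = a²·Var[R] + b²·Var[Q] + 2ab·Cov(R, Q) with a = -3, b = -5.
= (-3)²·59 + (-5)²·101 + 2·(-3)·(-5)·(-6.49)
= 531 + 2525 + (-194.7) = 2861.3.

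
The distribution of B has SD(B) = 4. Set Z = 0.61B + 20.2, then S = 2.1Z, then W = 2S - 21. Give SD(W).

SD(Z) = |0.61|·4 = 2.44.
SD(S) = |2.1|·2.44 = 5.124.
SD(W) = |2|·5.124 = 10.248.

SD(W) = 10.248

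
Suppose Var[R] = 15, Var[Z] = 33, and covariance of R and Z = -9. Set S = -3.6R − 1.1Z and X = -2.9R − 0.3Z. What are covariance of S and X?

covariance of S and X = 129.06

By bilinearity, covariance of S and X = ac·Var[R] + bd·Var[Z] + (ad+bc)·covariance of R and Z, with a=-3.6, b=-1.1, c=-2.9, d=-0.3.
ac·Var[R] = (-3.6)·(-2.9)·15 = 156.6
bd·Var[Z] = (-1.1)·(-0.3)·33 = 10.89
(ad+bc)·covariance of R and Z = (4.27)·(-9) = -38.43
covariance of S and X = 156.6 + 10.89 + (-38.43) = 129.06.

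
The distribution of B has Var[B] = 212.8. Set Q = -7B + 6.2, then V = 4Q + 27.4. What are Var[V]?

Var[V] = 166835.2

Var[Q] = (-7)²·212.8 = 10427.2.
Var[V] = 4²·10427.2 = 166835.2.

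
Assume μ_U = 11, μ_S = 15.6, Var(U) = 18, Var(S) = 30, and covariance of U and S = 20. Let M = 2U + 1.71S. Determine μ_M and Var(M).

μ_M = 2·μ_U + 1.71·μ_S = 2·11 + 1.71·15.6 = 48.676.
Var(M) = a²·Var(U) + b²·Var(S) + 2ab·covariance of U and S with a = 2, b = 1.71.
= 2²·18 + 1.71²·30 + 2·2·1.71·20
= 72 + 87.723 + 136.8 = 296.523.

μ_M = 48.676, Var(M) = 296.523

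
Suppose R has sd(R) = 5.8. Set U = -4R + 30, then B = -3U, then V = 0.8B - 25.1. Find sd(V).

sd(U) = |-4|·5.8 = 23.2.
sd(B) = |-3|·23.2 = 69.6.
sd(V) = |0.8|·69.6 = 55.68.

sd(V) = 55.68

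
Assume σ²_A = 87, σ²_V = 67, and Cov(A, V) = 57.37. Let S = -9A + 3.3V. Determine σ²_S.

σ²_S = a²·σ²_A + b²·σ²_V + 2ab·Cov(A, V) with a = -9, b = 3.3.
= (-9)²·87 + 3.3²·67 + 2·(-9)·3.3·57.37
= 7047 + 729.63 + (-3407.778) = 4368.852.

σ²_S = 4368.852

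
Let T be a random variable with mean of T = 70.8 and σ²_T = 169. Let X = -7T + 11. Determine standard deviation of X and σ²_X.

standard deviation of X = 91, σ²_X = 8281

X = -7T + 11 is linear with a = -7, b = 11.
standard deviation of T = √169 = 13.
standard deviation of X = |a|·standard deviation of T = |-7|·13 = 91.
σ²_X = a²·σ²_T = (-7)²·169 = 8281 (the additive constant 11 does not affect variance).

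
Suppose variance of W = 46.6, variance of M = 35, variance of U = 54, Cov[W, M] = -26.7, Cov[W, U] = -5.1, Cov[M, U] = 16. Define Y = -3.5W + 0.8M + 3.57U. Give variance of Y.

variance of Y = a²·variance of W + b²·variance of M + c²·variance of U + 2ab·Cov[W, M] + 2ac·Cov[W, U] + 2bc·Cov[M, U], with a = -3.5, b = 0.8, c = 3.57.
= 570.85 + 22.4 + 688.2246 + 149.52 + 127.449 + 91.392
= 1649.8356.

variance of Y = 1649.8356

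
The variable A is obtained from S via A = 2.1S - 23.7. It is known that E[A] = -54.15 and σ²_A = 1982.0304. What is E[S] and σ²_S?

E[S] = -14.5, σ²_S = 449.44

From A = 2.1S - 23.7: E[A] = a·E[S] + b, so E[S] = (E[A] − b)/a = (-54.15 − (-23.7))/2.1 = -14.5.
σ²_A = a²·σ²_S, so σ²_S = 1982.0304/2.1² = 449.44.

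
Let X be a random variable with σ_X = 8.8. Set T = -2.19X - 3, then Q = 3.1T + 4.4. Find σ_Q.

σ_Q = 59.7432

σ_T = |-2.19|·8.8 = 19.272.
σ_Q = |3.1|·19.272 = 59.7432.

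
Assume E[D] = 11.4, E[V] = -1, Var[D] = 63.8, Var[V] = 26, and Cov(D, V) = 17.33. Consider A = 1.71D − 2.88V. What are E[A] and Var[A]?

E[A] = 1.71·E[D] + (-2.88)·E[V] = 1.71·11.4 + (-2.88)·(-1) = 22.374.
Var[A] = a²·Var[D] + b²·Var[V] + 2ab·Cov(D, V) with a = 1.71, b = -2.88.
= 1.71²·63.8 + (-2.88)²·26 + 2·1.71·(-2.88)·17.33
= 186.55758 + 215.6544 + (-170.693568) = 231.518412.

E[A] = 22.374, Var[A] = 231.518412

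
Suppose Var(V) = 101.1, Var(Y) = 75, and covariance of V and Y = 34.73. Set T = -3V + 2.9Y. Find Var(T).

Var(T) = a²·Var(V) + b²·Var(Y) + 2ab·covariance of V and Y with a = -3, b = 2.9.
= (-3)²·101.1 + 2.9²·75 + 2·(-3)·2.9·34.73
= 909.9 + 630.75 + (-604.302) = 936.348.

Var(T) = 936.348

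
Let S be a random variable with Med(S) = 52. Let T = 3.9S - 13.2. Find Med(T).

A linear map preserves order up to sign, so Med(T) = a·Med(S) + b = 3.9·52 + (-13.2) = 189.6.

Med(T) = 189.6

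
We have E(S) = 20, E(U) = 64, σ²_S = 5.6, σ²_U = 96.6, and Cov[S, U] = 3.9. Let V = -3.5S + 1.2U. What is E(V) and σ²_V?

E(V) = (-3.5)·E(S) + 1.2·E(U) = (-3.5)·20 + 1.2·64 = 6.8.
σ²_V = a²·σ²_S + b²·σ²_U + 2ab·Cov[S, U] with a = -3.5, b = 1.2.
= (-3.5)²·5.6 + 1.2²·96.6 + 2·(-3.5)·1.2·3.9
= 68.6 + 139.104 + (-32.76) = 174.944.

E(V) = 6.8, σ²_V = 174.944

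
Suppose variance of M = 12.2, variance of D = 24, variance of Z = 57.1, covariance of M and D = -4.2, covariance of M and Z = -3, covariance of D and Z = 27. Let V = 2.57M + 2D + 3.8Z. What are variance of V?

variance of V = 1309.73178

variance of V = a²·variance of M + b²·variance of D + c²·variance of Z + 2ab·covariance of M and D + 2ac·covariance of M and Z + 2bc·covariance of D and Z, with a = 2.57, b = 2, c = 3.8.
= 80.57978 + 96 + 824.524 + (-43.176) + (-58.596) + 410.4
= 1309.73178.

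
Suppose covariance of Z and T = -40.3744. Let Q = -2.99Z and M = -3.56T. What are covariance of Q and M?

covariance of Q and M = -429.76126336

covariance of Q and M = a·c·covariance of Z and T = (-2.99)·(-3.56)·(-40.3744) = -429.76126336. Additive constants drop out.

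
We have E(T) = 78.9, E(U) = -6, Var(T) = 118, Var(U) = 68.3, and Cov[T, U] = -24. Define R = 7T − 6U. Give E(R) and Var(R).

E(R) = 588.3, Var(R) = 10256.8

E(R) = 7·E(T) + (-6)·E(U) = 7·78.9 + (-6)·(-6) = 588.3.
Var(R) = a²·Var(T) + b²·Var(U) + 2ab·Cov[T, U] with a = 7, b = -6.
= 7²·118 + (-6)²·68.3 + 2·7·(-6)·(-24)
= 5782 + 2458.8 + 2016 = 10256.8.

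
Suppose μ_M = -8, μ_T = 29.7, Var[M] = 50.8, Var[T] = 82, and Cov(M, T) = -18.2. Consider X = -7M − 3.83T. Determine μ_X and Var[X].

μ_X = -57.751, Var[X] = 2716.1658

μ_X = (-7)·μ_M + (-3.83)·μ_T = (-7)·(-8) + (-3.83)·29.7 = -57.751.
Var[X] = a²·Var[M] + b²·Var[T] + 2ab·Cov(M, T) with a = -7, b = -3.83.
= (-7)²·50.8 + (-3.83)²·82 + 2·(-7)·(-3.83)·(-18.2)
= 2489.2 + 1202.8498 + (-975.884) = 2716.1658.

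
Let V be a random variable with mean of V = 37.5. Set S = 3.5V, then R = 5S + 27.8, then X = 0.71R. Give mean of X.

mean of S = 3.5·37.5 = 131.25.
mean of R = 5·131.25 + 27.8 = 684.05.
mean of X = 0.71·684.05 = 485.6755.

mean of X = 485.6755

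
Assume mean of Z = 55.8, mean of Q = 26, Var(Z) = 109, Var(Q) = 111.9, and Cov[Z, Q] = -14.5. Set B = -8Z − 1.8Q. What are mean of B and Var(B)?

mean of B = -493.2, Var(B) = 6920.956

mean of B = (-8)·mean of Z + (-1.8)·mean of Q = (-8)·55.8 + (-1.8)·26 = -493.2.
Var(B) = a²·Var(Z) + b²·Var(Q) + 2ab·Cov[Z, Q] with a = -8, b = -1.8.
= (-8)²·109 + (-1.8)²·111.9 + 2·(-8)·(-1.8)·(-14.5)
= 6976 + 362.556 + (-417.6) = 6920.956.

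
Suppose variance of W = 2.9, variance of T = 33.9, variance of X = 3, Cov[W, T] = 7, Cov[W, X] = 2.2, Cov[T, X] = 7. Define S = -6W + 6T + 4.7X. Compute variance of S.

variance of S = 1157.79

variance of S = a²·variance of W + b²·variance of T + c²·variance of X + 2ab·Cov[W, T] + 2ac·Cov[W, X] + 2bc·Cov[T, X], with a = -6, b = 6, c = 4.7.
= 104.4 + 1220.4 + 66.27 + (-504) + (-124.08) + 394.8
= 1157.79.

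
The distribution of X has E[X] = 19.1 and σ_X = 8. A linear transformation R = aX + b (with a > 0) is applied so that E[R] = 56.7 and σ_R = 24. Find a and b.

σ_R = a·σ_X (a > 0), so a = 24/8 = 3.
E[R] = a·E[X] + b, so b = 56.7 − 3·19.1 = -0.6.

a = 3, b = -0.6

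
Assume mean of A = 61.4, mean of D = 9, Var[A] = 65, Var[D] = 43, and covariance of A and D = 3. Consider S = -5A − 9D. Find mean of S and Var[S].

mean of S = -388, Var[S] = 5378

mean of S = (-5)·mean of A + (-9)·mean of D = (-5)·61.4 + (-9)·9 = -388.
Var[S] = a²·Var[A] + b²·Var[D] + 2ab·covariance of A and D with a = -5, b = -9.
= (-5)²·65 + (-9)²·43 + 2·(-5)·(-9)·3
= 1625 + 3483 + 270 = 5378.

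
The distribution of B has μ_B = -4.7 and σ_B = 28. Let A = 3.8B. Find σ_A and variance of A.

σ_A = 106.4, variance of A = 11320.96

A = 3.8B is linear with a = 3.8, b = 0.
σ_A = |a|·σ_B = |3.8|·28 = 106.4.
variance of B = 28² = 784.
variance of A = a²·variance of B = 3.8²·784 = 11320.96.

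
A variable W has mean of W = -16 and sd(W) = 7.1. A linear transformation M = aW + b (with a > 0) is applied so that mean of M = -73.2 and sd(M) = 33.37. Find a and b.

a = 4.7, b = 2

sd(M) = a·sd(W) (a > 0), so a = 33.37/7.1 = 4.7.
mean of M = a·mean of W + b, so b = -73.2 − 4.7·(-16) = 2.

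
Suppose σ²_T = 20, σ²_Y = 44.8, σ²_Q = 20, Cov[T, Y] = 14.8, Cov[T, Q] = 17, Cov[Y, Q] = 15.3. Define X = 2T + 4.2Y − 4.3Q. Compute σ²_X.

σ²_X = a²·σ²_T + b²·σ²_Y + c²·σ²_Q + 2ab·Cov[T, Y] + 2ac·Cov[T, Q] + 2bc·Cov[Y, Q], with a = 2, b = 4.2, c = -4.3.
= 80 + 790.272 + 369.8 + 248.64 + (-292.4) + (-552.636)
= 643.676.

σ²_X = 643.676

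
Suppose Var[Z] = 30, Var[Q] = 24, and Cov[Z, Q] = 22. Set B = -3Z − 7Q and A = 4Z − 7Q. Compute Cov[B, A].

Cov[B, A] = 662

By bilinearity, Cov[B, A] = ac·Var[Z] + bd·Var[Q] + (ad+bc)·Cov[Z, Q], with a=-3, b=-7, c=4, d=-7.
ac·Var[Z] = (-3)·4·30 = -360
bd·Var[Q] = (-7)·(-7)·24 = 1176
(ad+bc)·Cov[Z, Q] = (-7)·22 = -154
Cov[B, A] = -360 + 1176 + (-154) = 662.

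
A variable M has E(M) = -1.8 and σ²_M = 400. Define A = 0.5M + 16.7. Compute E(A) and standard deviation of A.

A = 0.5M + 16.7 is linear with a = 0.5, b = 16.7.
E(A) = a·E(M) + b = 0.5·(-1.8) + 16.7 = 15.8.
standard deviation of M = √400 = 20.
standard deviation of A = |a|·standard deviation of M = |0.5|·20 = 10.

E(A) = 15.8, standard deviation of A = 10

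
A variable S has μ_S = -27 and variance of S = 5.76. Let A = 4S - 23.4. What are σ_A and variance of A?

A = 4S - 23.4 is linear with a = 4, b = -23.4.
σ_S = √5.76 = 2.4.
σ_A = |a|·σ_S = |4|·2.4 = 9.6.
variance of A = a²·variance of S = 4²·5.76 = 92.16 (the additive constant -23.4 does not affect variance).

σ_A = 9.6, variance of A = 92.16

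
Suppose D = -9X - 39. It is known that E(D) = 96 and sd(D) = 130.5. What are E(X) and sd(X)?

From D = -9X - 39: E(D) = a·E(X) + b, so E(X) = (E(D) − b)/a = (96 − (-39))/(-9) = -15.
sd(D) = |a|·sd(X), so sd(X) = 130.5/|-9| = 14.5.

E(X) = -15, sd(X) = 14.5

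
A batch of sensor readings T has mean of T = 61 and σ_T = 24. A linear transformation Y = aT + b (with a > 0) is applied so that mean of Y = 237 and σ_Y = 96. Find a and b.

σ_Y = a·σ_T (a > 0), so a = 96/24 = 4.
mean of Y = a·mean of T + b, so b = 237 − 4·61 = -7.

a = 4, b = -7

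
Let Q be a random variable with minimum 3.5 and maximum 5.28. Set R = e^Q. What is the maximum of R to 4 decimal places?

e^Q is increasing on this domain, so max(R) comes from max(Q) = 5.28: max(R) = exp(5.28) ≈ 196.3699.

max(R) = 196.3699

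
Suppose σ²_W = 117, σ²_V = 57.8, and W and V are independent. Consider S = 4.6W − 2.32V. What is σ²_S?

σ²_S = a²·σ²_W + b²·σ²_V + 2ab·covariance of W and V with a = 4.6, b = -2.32.
Independence gives covariance of W and V = 0.
= 4.6²·117 + (-2.32)²·57.8 + 2·4.6·(-2.32)·0
= 2475.72 + 311.10272 + 0 = 2786.82272.

σ²_S = 2786.82272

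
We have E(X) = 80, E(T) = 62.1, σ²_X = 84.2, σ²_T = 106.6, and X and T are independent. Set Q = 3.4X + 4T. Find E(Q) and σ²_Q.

E(Q) = 520.4, σ²_Q = 2678.952

E(Q) = 3.4·E(X) + 4·E(T) = 3.4·80 + 4·62.1 = 520.4.
σ²_Q = a²·σ²_X + b²·σ²_T + 2ab·Cov[X, T] with a = 3.4, b = 4.
Independence gives Cov[X, T] = 0.
= 3.4²·84.2 + 4²·106.6 + 2·3.4·4·0
= 973.352 + 1705.6 + 0 = 2678.952.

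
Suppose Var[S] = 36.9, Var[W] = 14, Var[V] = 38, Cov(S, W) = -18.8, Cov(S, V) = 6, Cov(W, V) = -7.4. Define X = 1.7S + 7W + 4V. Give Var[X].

Var[X] = 620.401

Var[X] = a²·Var[S] + b²·Var[W] + c²·Var[V] + 2ab·Cov(S, W) + 2ac·Cov(S, V) + 2bc·Cov(W, V), with a = 1.7, b = 7, c = 4.
= 106.641 + 686 + 608 + (-447.44) + 81.6 + (-414.4)
= 620.401.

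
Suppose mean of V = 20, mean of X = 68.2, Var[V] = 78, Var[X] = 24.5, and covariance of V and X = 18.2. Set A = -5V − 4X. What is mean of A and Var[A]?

mean of A = -372.8, Var[A] = 3070

mean of A = (-5)·mean of V + (-4)·mean of X = (-5)·20 + (-4)·68.2 = -372.8.
Var[A] = a²·Var[V] + b²·Var[X] + 2ab·covariance of V and X with a = -5, b = -4.
= (-5)²·78 + (-4)²·24.5 + 2·(-5)·(-4)·18.2
= 1950 + 392 + 728 = 3070.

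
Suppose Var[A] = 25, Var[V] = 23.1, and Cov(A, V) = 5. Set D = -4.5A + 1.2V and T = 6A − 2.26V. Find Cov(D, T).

Cov(D, T) = -650.7972

By bilinearity, Cov(D, T) = ac·Var[A] + bd·Var[V] + (ad+bc)·Cov(A, V), with a=-4.5, b=1.2, c=6, d=-2.26.
ac·Var[A] = (-4.5)·6·25 = -675
bd·Var[V] = 1.2·(-2.26)·23.1 = -62.6472
(ad+bc)·Cov(A, V) = (17.37)·5 = 86.85
Cov(D, T) = -675 + (-62.6472) + 86.85 = -650.7972.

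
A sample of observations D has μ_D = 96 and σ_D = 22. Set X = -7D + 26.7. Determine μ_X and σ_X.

X = -7D + 26.7 is linear with a = -7, b = 26.7.
μ_X = a·μ_D + b = (-7)·96 + 26.7 = -645.3.
σ_X = |a|·σ_D = |-7|·22 = 154.

μ_X = -645.3, σ_X = 154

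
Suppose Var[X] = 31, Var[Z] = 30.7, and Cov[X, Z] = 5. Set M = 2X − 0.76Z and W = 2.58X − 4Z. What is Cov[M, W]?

By bilinearity, Cov[M, W] = ac·Var[X] + bd·Var[Z] + (ad+bc)·Cov[X, Z], with a=2, b=-0.76, c=2.58, d=-4.
ac·Var[X] = 2·2.58·31 = 159.96
bd·Var[Z] = (-0.76)·(-4)·30.7 = 93.328
(ad+bc)·Cov[X, Z] = (-9.9608)·5 = -49.804
Cov[M, W] = 159.96 + 93.328 + (-49.804) = 203.484.

Cov[M, W] = 203.484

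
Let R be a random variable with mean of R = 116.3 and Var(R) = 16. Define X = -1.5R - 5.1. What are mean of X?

X = -1.5R - 5.1 is linear with a = -1.5, b = -5.1.
mean of X = a·mean of R + b = (-1.5)·116.3 + (-5.1) = -179.55.

mean of X = -179.55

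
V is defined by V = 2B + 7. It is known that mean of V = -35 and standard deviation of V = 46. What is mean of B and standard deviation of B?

From V = 2B + 7: mean of V = a·mean of B + b, so mean of B = (mean of V − b)/a = (-35 − 7)/2 = -21.
standard deviation of V = |a|·standard deviation of B, so standard deviation of B = 46/|2| = 23.

mean of B = -21, standard deviation of B = 23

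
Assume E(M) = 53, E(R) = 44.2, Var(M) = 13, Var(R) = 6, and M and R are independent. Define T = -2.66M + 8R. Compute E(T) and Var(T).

E(T) = (-2.66)·E(M) + 8·E(R) = (-2.66)·53 + 8·44.2 = 212.62.
Var(T) = a²·Var(M) + b²·Var(R) + 2ab·Cov[M, R] with a = -2.66, b = 8.
Independence gives Cov[M, R] = 0.
= (-2.66)²·13 + 8²·6 + 2·(-2.66)·8·0
= 91.9828 + 384 + 0 = 475.9828.

E(T) = 212.62, Var(T) = 475.9828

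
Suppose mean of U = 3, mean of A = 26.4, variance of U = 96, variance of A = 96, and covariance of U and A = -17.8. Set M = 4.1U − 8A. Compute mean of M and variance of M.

mean of M = 4.1·mean of U + (-8)·mean of A = 4.1·3 + (-8)·26.4 = -198.9.
variance of M = a²·variance of U + b²·variance of A + 2ab·covariance of U and A with a = 4.1, b = -8.
= 4.1²·96 + (-8)²·96 + 2·4.1·(-8)·(-17.8)
= 1613.76 + 6144 + 1167.68 = 8925.44.

mean of M = -198.9, variance of M = 8925.44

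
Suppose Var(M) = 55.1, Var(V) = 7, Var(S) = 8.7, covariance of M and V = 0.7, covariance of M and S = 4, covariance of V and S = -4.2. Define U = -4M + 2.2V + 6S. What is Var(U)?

Var(U) = a²·Var(M) + b²·Var(V) + c²·Var(S) + 2ab·covariance of M and V + 2ac·covariance of M and S + 2bc·covariance of V and S, with a = -4, b = 2.2, c = 6.
= 881.6 + 33.88 + 313.2 + (-12.32) + (-192) + (-110.88)
= 913.48.

Var(U) = 913.48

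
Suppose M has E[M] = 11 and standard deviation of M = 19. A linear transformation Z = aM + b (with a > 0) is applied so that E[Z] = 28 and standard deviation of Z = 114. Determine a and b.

a = 6, b = -38

standard deviation of Z = a·standard deviation of M (a > 0), so a = 114/19 = 6.
E[Z] = a·E[M] + b, so b = 28 − 6·11 = -38.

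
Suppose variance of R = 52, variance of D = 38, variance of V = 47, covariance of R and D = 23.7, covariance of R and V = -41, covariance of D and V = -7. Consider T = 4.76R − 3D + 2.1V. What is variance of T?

variance of T = 319.1212

variance of T = a²·variance of R + b²·variance of D + c²·variance of V + 2ab·covariance of R and D + 2ac·covariance of R and V + 2bc·covariance of D and V, with a = 4.76, b = -3, c = 2.1.
= 1178.1952 + 342 + 207.27 + (-676.872) + (-819.672) + 88.2
= 319.1212.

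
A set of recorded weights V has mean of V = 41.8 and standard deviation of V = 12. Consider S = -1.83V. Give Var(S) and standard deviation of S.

Var(S) = 482.2416, standard deviation of S = 21.96

S = -1.83V is linear with a = -1.83, b = 0.
Var(V) = 12² = 144.
Var(S) = a²·Var(V) = (-1.83)²·144 = 482.2416.
standard deviation of S = |a|·standard deviation of V = |-1.83|·12 = 21.96.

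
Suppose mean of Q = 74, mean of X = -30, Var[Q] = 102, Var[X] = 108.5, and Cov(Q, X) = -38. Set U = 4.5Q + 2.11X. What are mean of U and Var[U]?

mean of U = 4.5·mean of Q + 2.11·mean of X = 4.5·74 + 2.11·(-30) = 269.7.
Var[U] = a²·Var[Q] + b²·Var[X] + 2ab·Cov(Q, X) with a = 4.5, b = 2.11.
= 4.5²·102 + 2.11²·108.5 + 2·4.5·2.11·(-38)
= 2065.5 + 483.05285 + (-721.62) = 1826.93285.

mean of U = 269.7, Var[U] = 1826.93285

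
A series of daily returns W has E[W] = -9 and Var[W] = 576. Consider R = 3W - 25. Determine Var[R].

R = 3W - 25 is linear with a = 3, b = -25.
Var[R] = a²·Var[W] = 3²·576 = 5184 (the additive constant -25 does not affect variance).

Var[R] = 5184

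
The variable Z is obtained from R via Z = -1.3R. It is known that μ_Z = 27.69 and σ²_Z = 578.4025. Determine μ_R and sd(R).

μ_R = -21.3, sd(R) = 18.5

From Z = -1.3R: μ_Z = a·μ_R + b, so μ_R = (μ_Z − b)/a = (27.69 − 0)/(-1.3) = -21.3.
sd(Z) = √578.4025 = 24.05.
sd(Z) = |a|·sd(R), so sd(R) = 24.05/|-1.3| = 18.5.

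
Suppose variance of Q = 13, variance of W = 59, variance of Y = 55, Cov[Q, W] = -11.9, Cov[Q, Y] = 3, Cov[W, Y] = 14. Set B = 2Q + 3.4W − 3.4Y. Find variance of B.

variance of B = a²·variance of Q + b²·variance of W + c²·variance of Y + 2ab·Cov[Q, W] + 2ac·Cov[Q, Y] + 2bc·Cov[W, Y], with a = 2, b = 3.4, c = -3.4.
= 52 + 682.04 + 635.8 + (-161.84) + (-40.8) + (-323.68)
= 843.52.

variance of B = 843.52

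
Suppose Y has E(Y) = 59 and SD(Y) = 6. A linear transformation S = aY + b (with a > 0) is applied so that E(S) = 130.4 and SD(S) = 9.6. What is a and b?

a = 1.6, b = 36

SD(S) = a·SD(Y) (a > 0), so a = 9.6/6 = 1.6.
E(S) = a·E(Y) + b, so b = 130.4 − 1.6·59 = 36.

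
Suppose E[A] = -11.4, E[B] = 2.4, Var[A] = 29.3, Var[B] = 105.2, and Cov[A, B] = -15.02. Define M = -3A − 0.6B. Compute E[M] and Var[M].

E[M] = (-3)·E[A] + (-0.6)·E[B] = (-3)·(-11.4) + (-0.6)·2.4 = 32.76.
Var[M] = a²·Var[A] + b²·Var[B] + 2ab·Cov[A, B] with a = -3, b = -0.6.
= (-3)²·29.3 + (-0.6)²·105.2 + 2·(-3)·(-0.6)·(-15.02)
= 263.7 + 37.872 + (-54.072) = 247.5.

E[M] = 32.76, Var[M] = 247.5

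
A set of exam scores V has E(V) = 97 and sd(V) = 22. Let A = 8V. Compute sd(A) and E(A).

sd(A) = 176, E(A) = 776

A = 8V is linear with a = 8, b = 0.
sd(A) = |a|·sd(V) = |8|·22 = 176.
E(A) = a·E(V) + b = 8·97 = 776.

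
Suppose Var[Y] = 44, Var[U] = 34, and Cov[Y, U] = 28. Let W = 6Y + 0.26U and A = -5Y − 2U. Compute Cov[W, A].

Cov[W, A] = -1710.08

By bilinearity, Cov[W, A] = ac·Var[Y] + bd·Var[U] + (ad+bc)·Cov[Y, U], with a=6, b=0.26, c=-5, d=-2.
ac·Var[Y] = 6·(-5)·44 = -1320
bd·Var[U] = 0.26·(-2)·34 = -17.68
(ad+bc)·Cov[Y, U] = (-13.3)·28 = -372.4
Cov[W, A] = -1320 + (-17.68) + (-372.4) = -1710.08.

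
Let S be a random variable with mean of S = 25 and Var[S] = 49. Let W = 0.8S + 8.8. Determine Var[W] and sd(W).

W = 0.8S + 8.8 is linear with a = 0.8, b = 8.8.
Var[W] = a²·Var[S] = 0.8²·49 = 31.36 (the additive constant 8.8 does not affect variance).
sd(S) = √49 = 7.
sd(W) = |a|·sd(S) = |0.8|·7 = 5.6.

Var[W] = 31.36, sd(W) = 5.6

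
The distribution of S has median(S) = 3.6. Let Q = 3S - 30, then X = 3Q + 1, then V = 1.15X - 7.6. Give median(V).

median(V) = -72.69

median(Q) = 3·3.6 + (-30) = -19.2.
median(X) = 3·(-19.2) + 1 = -56.6.
median(V) = 1.15·(-56.6) + (-7.6) = -72.69.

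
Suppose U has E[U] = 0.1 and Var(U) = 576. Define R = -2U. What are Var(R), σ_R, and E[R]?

R = -2U is linear with a = -2, b = 0.
Var(R) = a²·Var(U) = (-2)²·576 = 2304.
σ_U = √576 = 24.
σ_R = |a|·σ_U = |-2|·24 = 48.
E[R] = a·E[U] + b = (-2)·0.1 = -0.2.

Var(R) = 2304, σ_R = 48, E[R] = -0.2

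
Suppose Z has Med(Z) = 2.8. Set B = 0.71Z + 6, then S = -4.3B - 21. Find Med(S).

Med(B) = 0.71·2.8 + 6 = 7.988.
Med(S) = (-4.3)·7.988 + (-21) = -55.3484.

Med(S) = -55.3484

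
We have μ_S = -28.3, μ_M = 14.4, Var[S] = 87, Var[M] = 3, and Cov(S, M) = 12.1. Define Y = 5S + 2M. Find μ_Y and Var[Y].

μ_Y = -112.7, Var[Y] = 2429

μ_Y = 5·μ_S + 2·μ_M = 5·(-28.3) + 2·14.4 = -112.7.
Var[Y] = a²·Var[S] + b²·Var[M] + 2ab·Cov(S, M) with a = 5, b = 2.
= 5²·87 + 2²·3 + 2·5·2·12.1
= 2175 + 12 + 242 = 2429.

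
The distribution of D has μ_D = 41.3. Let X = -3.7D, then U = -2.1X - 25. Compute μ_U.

μ_X = (-3.7)·41.3 = -152.81.
μ_U = (-2.1)·(-152.81) + (-25) = 295.901.

μ_U = 295.901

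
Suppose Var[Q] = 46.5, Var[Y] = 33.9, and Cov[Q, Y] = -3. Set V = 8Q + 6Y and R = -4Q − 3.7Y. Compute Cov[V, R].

Cov[V, R] = -2079.78

By bilinearity, Cov[V, R] = ac·Var[Q] + bd·Var[Y] + (ad+bc)·Cov[Q, Y], with a=8, b=6, c=-4, d=-3.7.
ac·Var[Q] = 8·(-4)·46.5 = -1488
bd·Var[Y] = 6·(-3.7)·33.9 = -752.58
(ad+bc)·Cov[Q, Y] = (-53.6)·(-3) = 160.8
Cov[V, R] = -1488 + (-752.58) + 160.8 = -2079.78.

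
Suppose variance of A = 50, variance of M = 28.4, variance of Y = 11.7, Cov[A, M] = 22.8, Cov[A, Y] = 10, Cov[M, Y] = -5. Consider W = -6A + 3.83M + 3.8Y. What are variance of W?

variance of W = a²·variance of A + b²·variance of M + c²·variance of Y + 2ab·Cov[A, M] + 2ac·Cov[A, Y] + 2bc·Cov[M, Y], with a = -6, b = 3.83, c = 3.8.
= 1800 + 416.59676 + 168.948 + (-1047.888) + (-456) + (-145.54)
= 736.11676.

variance of W = 736.11676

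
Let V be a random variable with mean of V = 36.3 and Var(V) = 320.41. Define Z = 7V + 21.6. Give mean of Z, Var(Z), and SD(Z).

Z = 7V + 21.6 is linear with a = 7, b = 21.6.
mean of Z = a·mean of V + b = 7·36.3 + 21.6 = 275.7.
Var(Z) = a²·Var(V) = 7²·320.41 = 15700.09 (the additive constant 21.6 does not affect variance).
SD(V) = √320.41 = 17.9.
SD(Z) = |a|·SD(V) = |7|·17.9 = 125.3.

mean of Z = 275.7, Var(Z) = 15700.09, SD(Z) = 125.3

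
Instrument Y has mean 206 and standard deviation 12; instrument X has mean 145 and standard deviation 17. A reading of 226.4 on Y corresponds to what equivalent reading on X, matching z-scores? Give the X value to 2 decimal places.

X = 173.90

z = (226.4 − 206)/12 = 1.7.
X = 145 + z·17 = 145 + (226.4 − 206)·17/12 = 173.90.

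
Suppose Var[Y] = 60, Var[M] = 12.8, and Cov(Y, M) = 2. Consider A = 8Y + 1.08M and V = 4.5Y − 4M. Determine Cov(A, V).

By bilinearity, Cov(A, V) = ac·Var[Y] + bd·Var[M] + (ad+bc)·Cov(Y, M), with a=8, b=1.08, c=4.5, d=-4.
ac·Var[Y] = 8·4.5·60 = 2160
bd·Var[M] = 1.08·(-4)·12.8 = -55.296
(ad+bc)·Cov(Y, M) = (-27.14)·2 = -54.28
Cov(A, V) = 2160 + (-55.296) + (-54.28) = 2050.424.

Cov(A, V) = 2050.424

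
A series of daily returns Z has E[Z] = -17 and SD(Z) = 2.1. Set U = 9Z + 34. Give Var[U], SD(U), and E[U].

U = 9Z + 34 is linear with a = 9, b = 34.
Var[Z] = 2.1² = 4.41.
Var[U] = a²·Var[Z] = 9²·4.41 = 357.21 (the additive constant 34 does not affect variance).
SD(U) = |a|·SD(Z) = |9|·2.1 = 18.9.
E[U] = a·E[Z] + b = 9·(-17) + 34 = -119.

Var[U] = 357.21, SD(U) = 18.9, E[U] = -119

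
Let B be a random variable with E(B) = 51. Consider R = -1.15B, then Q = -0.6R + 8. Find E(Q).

E(R) = (-1.15)·51 = -58.65.
E(Q) = (-0.6)·(-58.65) + 8 = 43.19.

E(Q) = 43.19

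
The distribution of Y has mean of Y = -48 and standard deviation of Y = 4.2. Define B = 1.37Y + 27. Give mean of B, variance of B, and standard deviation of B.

B = 1.37Y + 27 is linear with a = 1.37, b = 27.
mean of B = a·mean of Y + b = 1.37·(-48) + 27 = -38.76.
variance of Y = 4.2² = 17.64.
variance of B = a²·variance of Y = 1.37²·17.64 = 33.108516 (the additive constant 27 does not affect variance).
standard deviation of B = |a|·standard deviation of Y = |1.37|·4.2 = 5.754.

mean of B = -38.76, variance of B = 33.108516, standard deviation of B = 5.754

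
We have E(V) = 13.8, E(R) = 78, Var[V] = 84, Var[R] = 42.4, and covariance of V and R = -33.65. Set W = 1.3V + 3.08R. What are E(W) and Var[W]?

E(W) = 258.18, Var[W] = 274.71416

E(W) = 1.3·E(V) + 3.08·E(R) = 1.3·13.8 + 3.08·78 = 258.18.
Var[W] = a²·Var[V] + b²·Var[R] + 2ab·covariance of V and R with a = 1.3, b = 3.08.
= 1.3²·84 + 3.08²·42.4 + 2·1.3·3.08·(-33.65)
= 141.96 + 402.22336 + (-269.4692) = 274.71416.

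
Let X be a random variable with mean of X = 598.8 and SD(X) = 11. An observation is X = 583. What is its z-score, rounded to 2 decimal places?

z = -1.44

z = (X − mean of X) / SD(X) = (583 − 598.8) / 11 ≈ -1.44.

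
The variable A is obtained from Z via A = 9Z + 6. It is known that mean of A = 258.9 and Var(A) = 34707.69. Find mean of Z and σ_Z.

mean of Z = 28.1, σ_Z = 20.7

From A = 9Z + 6: mean of A = a·mean of Z + b, so mean of Z = (mean of A − b)/a = (258.9 − 6)/9 = 28.1.
σ_A = √34707.69 = 186.3.
σ_A = |a|·σ_Z, so σ_Z = 186.3/|9| = 20.7.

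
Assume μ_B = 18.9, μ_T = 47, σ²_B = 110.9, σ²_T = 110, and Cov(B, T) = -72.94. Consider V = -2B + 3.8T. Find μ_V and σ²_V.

μ_V = 140.8, σ²_V = 3140.688

μ_V = (-2)·μ_B + 3.8·μ_T = (-2)·18.9 + 3.8·47 = 140.8.
σ²_V = a²·σ²_B + b²·σ²_T + 2ab·Cov(B, T) with a = -2, b = 3.8.
= (-2)²·110.9 + 3.8²·110 + 2·(-2)·3.8·(-72.94)
= 443.6 + 1588.4 + 1108.688 = 3140.688.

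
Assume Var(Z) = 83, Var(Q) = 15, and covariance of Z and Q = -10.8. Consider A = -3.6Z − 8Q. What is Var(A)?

Var(A) = a²·Var(Z) + b²·Var(Q) + 2ab·covariance of Z and Q with a = -3.6, b = -8.
= (-3.6)²·83 + (-8)²·15 + 2·(-3.6)·(-8)·(-10.8)
= 1075.68 + 960 + (-622.08) = 1413.6.

Var(A) = 1413.6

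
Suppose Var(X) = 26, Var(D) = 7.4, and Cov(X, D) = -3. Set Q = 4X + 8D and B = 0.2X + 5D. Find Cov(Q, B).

By bilinearity, Cov(Q, B) = ac·Var(X) + bd·Var(D) + (ad+bc)·Cov(X, D), with a=4, b=8, c=0.2, d=5.
ac·Var(X) = 4·0.2·26 = 20.8
bd·Var(D) = 8·5·7.4 = 296
(ad+bc)·Cov(X, D) = (21.6)·(-3) = -64.8
Cov(Q, B) = 20.8 + 296 + (-64.8) = 252.

Cov(Q, B) = 252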